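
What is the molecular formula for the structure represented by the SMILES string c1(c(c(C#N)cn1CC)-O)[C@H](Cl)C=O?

C9H9ClN2O2

Heavy atoms from the SMILES: 9 C, 1 Cl, 2 N, 2 O.
Implicit hydrogens by atom environment:
  3 × C (aromatic): no H
  2 × C: 1 H each → 2
  1 × C: 3 H
  1 × C: 2 H
  1 × C (aromatic): 1 H
  1 × C: no H
  1 × Cl: no H
  1 × N (aromatic): no H
  1 × N: no H
  1 × O: 1 H
  1 × O: no H
  Total hydrogens = 9.
Molecular formula: C9H9ClN2O2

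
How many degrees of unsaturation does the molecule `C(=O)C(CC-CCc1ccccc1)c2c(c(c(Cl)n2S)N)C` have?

8

Molecular formula from the SMILES: C17H21ClN2OS.
DoU = (2C + 2 + N − H − X)/2 = (2·17 + 2 + 2 − 21 − 1)/2 = 16/2 = 8.
(Structurally: 2 ring(s) + 6 π bond(s) = 8.)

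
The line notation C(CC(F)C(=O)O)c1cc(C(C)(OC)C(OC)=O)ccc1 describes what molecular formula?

C15H19FO5

Heavy atoms from the SMILES: 15 C, 1 F, 5 O.
Implicit hydrogens by atom environment:
  4 × C (aromatic): 1 H each → 4
  4 × O: no H
  3 × C: 3 H each → 9
  3 × C: no H
  2 × C: 2 H each → 4
  2 × C (aromatic): no H
  1 × C: 1 H
  1 × F: no H
  1 × O: 1 H
  Total hydrogens = 19.
Molecular formula: C15H19FO5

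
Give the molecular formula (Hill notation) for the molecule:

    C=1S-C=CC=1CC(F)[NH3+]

C6H9FNS+

Heavy atoms from the SMILES: 6 C, 1 F, 1 N, 1 S.
Implicit hydrogens by atom environment:
  3 × C (aromatic): 1 H each → 3
  1 × C: 2 H
  1 × C: 1 H
  1 × C (aromatic): no H
  1 × F: no H
  1 × N (charge +1): 3 H
  1 × S (aromatic): no H
  Total hydrogens = 9.
Net charge +1.
Molecular formula: C6H9FNS+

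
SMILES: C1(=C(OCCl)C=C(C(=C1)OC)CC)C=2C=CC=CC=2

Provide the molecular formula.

C16H17ClO2

Heavy atoms from the SMILES: 16 C, 1 Cl, 2 O.
Implicit hydrogens by atom environment:
  7 × C (aromatic): 1 H each → 7
  5 × C (aromatic): no H
  2 × C: 3 H each → 6
  2 × C: 2 H each → 4
  2 × O: no H
  1 × Cl: no H
  Total hydrogens = 17.
Molecular formula: C16H17ClO2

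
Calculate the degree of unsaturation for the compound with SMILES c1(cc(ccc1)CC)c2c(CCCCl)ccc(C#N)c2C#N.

Molecular formula from the SMILES: C19H17ClN2.
DoU = (2C + 2 + N − H − X)/2 = (2·19 + 2 + 2 − 17 − 1)/2 = 24/2 = 12.
(Structurally: 2 ring(s) + 10 π bond(s) = 12.)

12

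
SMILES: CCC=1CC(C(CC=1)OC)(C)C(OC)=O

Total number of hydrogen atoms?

Hydrogens are implicit in SMILES; fill each atom to its normal valence:
  4 × C: 3 H each → 12
  3 × C: 2 H each → 6
  3 × C: no H
  3 × O: no H
  2 × C: 1 H each → 2
  Total hydrogens = 20.

20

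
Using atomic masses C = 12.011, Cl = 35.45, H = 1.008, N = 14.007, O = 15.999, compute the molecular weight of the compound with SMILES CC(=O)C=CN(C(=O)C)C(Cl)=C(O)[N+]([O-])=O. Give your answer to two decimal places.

Molecular formula: C8H9ClN2O5.
M = 8×12.011 + 1×35.45 + 9×1.008 + 2×14.007 + 5×15.999 = 248.62 g/mol.

248.62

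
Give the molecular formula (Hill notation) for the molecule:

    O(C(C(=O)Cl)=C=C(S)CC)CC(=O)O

Heavy atoms from the SMILES: 8 C, 1 Cl, 4 O, 1 S.
Implicit hydrogens by atom environment:
  5 × C: no H
  3 × O: no H
  2 × C: 2 H each → 4
  1 × C: 3 H
  1 × Cl: no H
  1 × O: 1 H
  1 × S: 1 H
  Total hydrogens = 9.
Molecular formula: C8H9ClO4S

C8H9ClO4S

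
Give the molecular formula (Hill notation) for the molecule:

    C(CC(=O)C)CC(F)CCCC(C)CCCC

C15H29FO

Heavy atoms from the SMILES: 15 C, 1 F, 1 O.
Implicit hydrogens by atom environment:
  9 × C: 2 H each → 18
  3 × C: 3 H each → 9
  2 × C: 1 H each → 2
  1 × C: no H
  1 × F: no H
  1 × O: no H
  Total hydrogens = 29.
Molecular formula: C15H29FO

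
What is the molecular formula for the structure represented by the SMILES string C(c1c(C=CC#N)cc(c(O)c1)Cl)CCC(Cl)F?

Heavy atoms from the SMILES: 13 C, 2 Cl, 1 F, 1 N, 1 O.
Implicit hydrogens by atom environment:
  4 × C (aromatic): no H
  3 × C: 2 H each → 6
  3 × C: 1 H each → 3
  2 × C (aromatic): 1 H each → 2
  2 × Cl: no H
  1 × C: no H
  1 × F: no H
  1 × N: no H
  1 × O: 1 H
  Total hydrogens = 12.
Molecular formula: C13H12Cl2FNO

C13H12Cl2FNO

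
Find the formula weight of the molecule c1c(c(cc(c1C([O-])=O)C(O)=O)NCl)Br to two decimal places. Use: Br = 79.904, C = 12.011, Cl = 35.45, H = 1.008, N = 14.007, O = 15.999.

293.48

Molecular formula: C8H4BrClNO4-.
M = 1×79.904 + 8×12.011 + 1×35.45 + 4×1.008 + 1×14.007 + 4×15.999 = 293.48 g/mol.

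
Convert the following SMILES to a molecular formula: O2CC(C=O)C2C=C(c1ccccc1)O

Heavy atoms from the SMILES: 12 C, 3 O.
Implicit hydrogens by atom environment:
  5 × C (aromatic): 1 H each → 5
  4 × C: 1 H each → 4
  2 × O: no H
  1 × C: 2 H
  1 × C: no H
  1 × C (aromatic): no H
  1 × O: 1 H
  Total hydrogens = 12.
Molecular formula: C12H12O3

C12H12O3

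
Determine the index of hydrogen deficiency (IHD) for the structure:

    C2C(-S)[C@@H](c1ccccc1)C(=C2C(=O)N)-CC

7

Molecular formula from the SMILES: C14H17NOS.
DoU = (2C + 2 + N − H − X)/2 = (2·14 + 2 + 1 − 17 − 0)/2 = 14/2 = 7.
(Structurally: 2 ring(s) + 5 π bond(s) = 7.)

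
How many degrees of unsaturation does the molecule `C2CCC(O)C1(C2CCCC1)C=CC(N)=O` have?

Molecular formula from the SMILES: C13H21NO2.
DoU = (2C + 2 + N − H − X)/2 = (2·13 + 2 + 1 − 21 − 0)/2 = 8/2 = 4.
(Structurally: 2 ring(s) + 2 π bond(s) = 4.)

4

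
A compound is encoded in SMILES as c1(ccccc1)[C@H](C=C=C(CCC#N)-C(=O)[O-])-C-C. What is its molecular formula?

Heavy atoms from the SMILES: 16 C, 1 N, 2 O.
Implicit hydrogens by atom environment:
  5 × C (aromatic): 1 H each → 5
  4 × C: no H
  3 × C: 2 H each → 6
  2 × C: 1 H each → 2
  1 × C: 3 H
  1 × C (aromatic): no H
  1 × N: no H
  1 × O: no H
  1 × O (charge -1): no H
  Total hydrogens = 16.
Net charge -1.
Molecular formula: C16H16NO2-

C16H16NO2-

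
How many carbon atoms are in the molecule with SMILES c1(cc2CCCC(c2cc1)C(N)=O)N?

11

The symbol for carbon appears 11 times in the SMILES. Lowercase c denotes aromatic carbon and counts toward C.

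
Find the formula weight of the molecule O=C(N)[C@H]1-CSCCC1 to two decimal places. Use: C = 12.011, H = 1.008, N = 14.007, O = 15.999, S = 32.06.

Molecular formula: C6H11NOS.
M = 6×12.011 + 11×1.008 + 1×14.007 + 1×15.999 + 1×32.06 = 145.22 g/mol.

145.22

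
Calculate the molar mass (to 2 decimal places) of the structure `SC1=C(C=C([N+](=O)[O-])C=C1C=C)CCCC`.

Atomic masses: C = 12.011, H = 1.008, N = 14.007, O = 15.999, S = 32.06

237.32

Molecular formula: C12H15NO2S.
M = 12×12.011 + 15×1.008 + 1×14.007 + 2×15.999 + 1×32.06 = 237.32 g/mol.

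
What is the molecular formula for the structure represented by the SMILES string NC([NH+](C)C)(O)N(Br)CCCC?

C7H19BrN3O+

Heavy atoms from the SMILES: 1 Br, 7 C, 3 N, 1 O.
Implicit hydrogens by atom environment:
  3 × C: 3 H each → 9
  3 × C: 2 H each → 6
  1 × Br: no H
  1 × C: no H
  1 × N: 2 H
  1 × N (charge +1): 1 H
  1 × N: no H
  1 × O: 1 H
  Total hydrogens = 19.
Net charge +1.
Molecular formula: C7H19BrN3O+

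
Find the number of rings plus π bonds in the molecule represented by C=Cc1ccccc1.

5

Molecular formula from the SMILES: C8H8.
DoU = (2C + 2 + N − H − X)/2 = (2·8 + 2 + 0 − 8 − 0)/2 = 10/2 = 5.
(Structurally: 1 ring(s) + 4 π bond(s) = 5.)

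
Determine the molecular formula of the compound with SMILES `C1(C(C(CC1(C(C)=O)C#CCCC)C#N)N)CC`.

C15H22N2O

Heavy atoms from the SMILES: 15 C, 2 N, 1 O.
Implicit hydrogens by atom environment:
  5 × C: no H
  4 × C: 2 H each → 8
  3 × C: 3 H each → 9
  3 × C: 1 H each → 3
  1 × N: 2 H
  1 × N: no H
  1 × O: no H
  Total hydrogens = 22.
Molecular formula: C15H22N2O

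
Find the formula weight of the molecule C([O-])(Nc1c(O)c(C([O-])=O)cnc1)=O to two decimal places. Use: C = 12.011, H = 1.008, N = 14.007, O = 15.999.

Molecular formula: [C7H4N2O5]2-.
M = 7×12.011 + 4×1.008 + 2×14.007 + 5×15.999 = 196.12 g/mol.

196.12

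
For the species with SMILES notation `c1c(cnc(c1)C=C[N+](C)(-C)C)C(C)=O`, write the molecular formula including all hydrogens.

Heavy atoms from the SMILES: 12 C, 2 N, 1 O.
Implicit hydrogens by atom environment:
  4 × C: 3 H each → 12
  3 × C (aromatic): 1 H each → 3
  2 × C: 1 H each → 2
  2 × C (aromatic): no H
  1 × C: no H
  1 × N (aromatic): no H
  1 × N (charge +1): no H
  1 × O: no H
  Total hydrogens = 17.
Net charge +1.
Molecular formula: C12H17N2O+

C12H17N2O+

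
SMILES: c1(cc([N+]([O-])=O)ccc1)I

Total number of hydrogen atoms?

4

Hydrogens are implicit in SMILES; fill each atom to its normal valence:
  4 × C (aromatic): 1 H each → 4
  2 × C (aromatic): no H
  1 × I: no H
  1 × N (charge +1): no H
  1 × O: no H
  1 × O (charge -1): no H
  Total hydrogens = 4.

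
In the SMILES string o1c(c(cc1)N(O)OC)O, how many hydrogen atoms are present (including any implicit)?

Hydrogens are implicit in SMILES; fill each atom to its normal valence:
  2 × C (aromatic): 1 H each → 2
  2 × C (aromatic): no H
  2 × O: 1 H each → 2
  1 × C: 3 H
  1 × N: no H
  1 × O (aromatic): no H
  1 × O: no H
  Total hydrogens = 7.

7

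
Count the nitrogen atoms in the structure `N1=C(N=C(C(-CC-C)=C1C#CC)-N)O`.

The symbol for nitrogen appears 3 times in the SMILES.

3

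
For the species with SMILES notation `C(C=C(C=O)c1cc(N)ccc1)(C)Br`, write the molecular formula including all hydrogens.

C11H12BrNO

Heavy atoms from the SMILES: 1 Br, 11 C, 1 N, 1 O.
Implicit hydrogens by atom environment:
  4 × C (aromatic): 1 H each → 4
  3 × C: 1 H each → 3
  2 × C (aromatic): no H
  1 × Br: no H
  1 × C: 3 H
  1 × C: no H
  1 × N: 2 H
  1 × O: no H
  Total hydrogens = 12.
Molecular formula: C11H12BrNO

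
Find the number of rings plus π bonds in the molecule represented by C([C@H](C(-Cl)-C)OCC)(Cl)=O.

1

Molecular formula from the SMILES: C6H10Cl2O2.
DoU = (2C + 2 + N − H − X)/2 = (2·6 + 2 + 0 − 10 − 2)/2 = 2/2 = 1.
(Structurally: 0 ring(s) + 1 π bond(s) = 1.)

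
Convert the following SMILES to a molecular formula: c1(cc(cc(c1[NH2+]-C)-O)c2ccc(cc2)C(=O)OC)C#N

Heavy atoms from the SMILES: 16 C, 2 N, 3 O.
Implicit hydrogens by atom environment:
  6 × C (aromatic): 1 H each → 6
  6 × C (aromatic): no H
  2 × C: 3 H each → 6
  2 × C: no H
  2 × O: no H
  1 × N (charge +1): 2 H
  1 × N: no H
  1 × O: 1 H
  Total hydrogens = 15.
Net charge +1.
Molecular formula: C16H15N2O3+

C16H15N2O3+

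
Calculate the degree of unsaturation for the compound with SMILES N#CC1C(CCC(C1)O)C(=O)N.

4

Molecular formula from the SMILES: C8H12N2O2.
DoU = (2C + 2 + N − H − X)/2 = (2·8 + 2 + 2 − 12 − 0)/2 = 8/2 = 4.
(Structurally: 1 ring(s) + 3 π bond(s) = 4.)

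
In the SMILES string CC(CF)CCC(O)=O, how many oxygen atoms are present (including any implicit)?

The symbol for oxygen appears 2 times in the SMILES.

2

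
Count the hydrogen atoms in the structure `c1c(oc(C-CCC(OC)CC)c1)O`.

18

Hydrogens are implicit in SMILES; fill each atom to its normal valence:
  4 × C: 2 H each → 8
  2 × C: 3 H each → 6
  2 × C (aromatic): 1 H each → 2
  2 × C (aromatic): no H
  1 × C: 1 H
  1 × O: 1 H
  1 × O (aromatic): no H
  1 × O: no H
  Total hydrogens = 18.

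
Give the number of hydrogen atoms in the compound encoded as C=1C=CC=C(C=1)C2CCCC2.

14

Hydrogens are implicit in SMILES; fill each atom to its normal valence:
  5 × C (aromatic): 1 H each → 5
  4 × C: 2 H each → 8
  1 × C: 1 H
  1 × C (aromatic): no H
  Total hydrogens = 14.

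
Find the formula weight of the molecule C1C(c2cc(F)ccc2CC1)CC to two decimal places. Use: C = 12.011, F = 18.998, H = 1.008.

Molecular formula: C12H15F.
M = 12×12.011 + 1×18.998 + 15×1.008 = 178.25 g/mol.

178.25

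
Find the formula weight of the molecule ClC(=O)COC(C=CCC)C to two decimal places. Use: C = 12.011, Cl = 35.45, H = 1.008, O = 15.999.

176.64

Molecular formula: C8H13ClO2.
M = 8×12.011 + 1×35.45 + 13×1.008 + 2×15.999 = 176.64 g/mol.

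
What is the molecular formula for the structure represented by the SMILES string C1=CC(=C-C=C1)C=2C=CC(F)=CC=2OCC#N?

Heavy atoms from the SMILES: 14 C, 1 F, 1 N, 1 O.
Implicit hydrogens by atom environment:
  8 × C (aromatic): 1 H each → 8
  4 × C (aromatic): no H
  1 × C: 2 H
  1 × C: no H
  1 × F: no H
  1 × N: no H
  1 × O: no H
  Total hydrogens = 10.
Molecular formula: C14H10FNO

C14H10FNO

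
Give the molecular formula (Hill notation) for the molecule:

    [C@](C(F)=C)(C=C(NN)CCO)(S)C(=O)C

C9H15FN2O2S

Heavy atoms from the SMILES: 9 C, 1 F, 2 N, 2 O, 1 S.
Implicit hydrogens by atom environment:
  4 × C: no H
  3 × C: 2 H each → 6
  1 × C: 3 H
  1 × C: 1 H
  1 × F: no H
  1 × N: 2 H
  1 × N: 1 H
  1 × O: 1 H
  1 × O: no H
  1 × S: 1 H
  Total hydrogens = 15.
Molecular formula: C9H15FN2O2S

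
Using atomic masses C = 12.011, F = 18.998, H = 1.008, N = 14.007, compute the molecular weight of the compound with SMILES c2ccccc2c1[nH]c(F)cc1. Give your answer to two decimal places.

161.18

Molecular formula: C10H8FN.
M = 10×12.011 + 1×18.998 + 8×1.008 + 1×14.007 = 161.18 g/mol.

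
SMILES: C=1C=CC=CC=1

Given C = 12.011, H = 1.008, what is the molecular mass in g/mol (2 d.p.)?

Molecular formula: C6H6.
M = 6×12.011 + 6×1.008 = 78.11 g/mol.

78.11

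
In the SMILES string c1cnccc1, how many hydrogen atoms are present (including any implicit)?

5

Hydrogens are implicit in SMILES; fill each atom to its normal valence:
  5 × C (aromatic): 1 H each → 5
  1 × N (aromatic): no H
  Total hydrogens = 5.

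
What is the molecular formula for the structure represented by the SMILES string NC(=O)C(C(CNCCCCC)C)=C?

C11H22N2O

Heavy atoms from the SMILES: 11 C, 2 N, 1 O.
Implicit hydrogens by atom environment:
  6 × C: 2 H each → 12
  2 × C: 3 H each → 6
  2 × C: no H
  1 × C: 1 H
  1 × N: 2 H
  1 × N: 1 H
  1 × O: no H
  Total hydrogens = 22.
Molecular formula: C11H22N2O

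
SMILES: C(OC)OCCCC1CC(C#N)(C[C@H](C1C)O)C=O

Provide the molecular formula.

C14H23NO4

Heavy atoms from the SMILES: 14 C, 1 N, 4 O.
Implicit hydrogens by atom environment:
  6 × C: 2 H each → 12
  4 × C: 1 H each → 4
  3 × O: no H
  2 × C: 3 H each → 6
  2 × C: no H
  1 × N: no H
  1 × O: 1 H
  Total hydrogens = 23.
Molecular formula: C14H23NO4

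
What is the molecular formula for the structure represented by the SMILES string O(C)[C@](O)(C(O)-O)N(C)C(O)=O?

C5H11NO6

Heavy atoms from the SMILES: 5 C, 1 N, 6 O.
Implicit hydrogens by atom environment:
  4 × O: 1 H each → 4
  2 × C: 3 H each → 6
  2 × C: no H
  2 × O: no H
  1 × C: 1 H
  1 × N: no H
  Total hydrogens = 11.
Molecular formula: C5H11NO6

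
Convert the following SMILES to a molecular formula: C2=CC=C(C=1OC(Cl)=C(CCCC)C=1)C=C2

Heavy atoms from the SMILES: 14 C, 1 Cl, 1 O.
Implicit hydrogens by atom environment:
  6 × C (aromatic): 1 H each → 6
  4 × C (aromatic): no H
  3 × C: 2 H each → 6
  1 × C: 3 H
  1 × Cl: no H
  1 × O (aromatic): no H
  Total hydrogens = 15.
Molecular formula: C14H15ClO

C14H15ClO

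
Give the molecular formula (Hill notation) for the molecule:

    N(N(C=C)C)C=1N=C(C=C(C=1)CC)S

Heavy atoms from the SMILES: 10 C, 3 N, 1 S.
Implicit hydrogens by atom environment:
  3 × C (aromatic): no H
  2 × C: 3 H each → 6
  2 × C: 2 H each → 4
  2 × C (aromatic): 1 H each → 2
  1 × C: 1 H
  1 × N: 1 H
  1 × N (aromatic): no H
  1 × N: no H
  1 × S: 1 H
  Total hydrogens = 15.
Molecular formula: C10H15N3S

C10H15N3S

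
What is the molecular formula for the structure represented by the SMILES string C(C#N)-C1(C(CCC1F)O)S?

C7H10FNOS

Heavy atoms from the SMILES: 7 C, 1 F, 1 N, 1 O, 1 S.
Implicit hydrogens by atom environment:
  3 × C: 2 H each → 6
  2 × C: 1 H each → 2
  2 × C: no H
  1 × F: no H
  1 × N: no H
  1 × O: 1 H
  1 × S: 1 H
  Total hydrogens = 10.
Molecular formula: C7H10FNOS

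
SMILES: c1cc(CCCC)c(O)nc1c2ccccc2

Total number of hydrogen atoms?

Hydrogens are implicit in SMILES; fill each atom to its normal valence:
  7 × C (aromatic): 1 H each → 7
  4 × C (aromatic): no H
  3 × C: 2 H each → 6
  1 × C: 3 H
  1 × N (aromatic): no H
  1 × O: 1 H
  Total hydrogens = 17.

17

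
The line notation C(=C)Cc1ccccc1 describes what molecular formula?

Heavy atoms from the SMILES: 9 C.
Implicit hydrogens by atom environment:
  5 × C (aromatic): 1 H each → 5
  2 × C: 2 H each → 4
  1 × C: 1 H
  1 × C (aromatic): no H
  Total hydrogens = 10.
Molecular formula: C9H10

C9H10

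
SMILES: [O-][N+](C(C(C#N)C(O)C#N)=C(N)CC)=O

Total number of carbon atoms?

8

The symbol for carbon appears 8 times in the SMILES.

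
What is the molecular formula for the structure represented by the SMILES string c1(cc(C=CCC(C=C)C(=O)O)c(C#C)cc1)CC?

C17H18O2

Heavy atoms from the SMILES: 17 C, 2 O.
Implicit hydrogens by atom environment:
  5 × C: 1 H each → 5
  3 × C: 2 H each → 6
  3 × C (aromatic): 1 H each → 3
  3 × C (aromatic): no H
  2 × C: no H
  1 × C: 3 H
  1 × O: 1 H
  1 × O: no H
  Total hydrogens = 18.
Molecular formula: C17H18O2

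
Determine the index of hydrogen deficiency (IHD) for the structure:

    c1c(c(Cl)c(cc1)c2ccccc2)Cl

8

Molecular formula from the SMILES: C12H8Cl2.
DoU = (2C + 2 + N − H − X)/2 = (2·12 + 2 + 0 − 8 − 2)/2 = 16/2 = 8.
(Structurally: 2 ring(s) + 6 π bond(s) = 8.)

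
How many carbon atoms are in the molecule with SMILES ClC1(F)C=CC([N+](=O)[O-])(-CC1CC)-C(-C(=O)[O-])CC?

The symbol for carbon appears 12 times in the SMILES. (Cl is a single chlorine, not C + l.)

12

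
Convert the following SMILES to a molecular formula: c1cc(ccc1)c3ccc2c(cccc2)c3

C16H12

Heavy atoms from the SMILES: 16 C.
Implicit hydrogens by atom environment:
  12 × C (aromatic): 1 H each → 12
  4 × C (aromatic): no H
  Total hydrogens = 12.
Molecular formula: C16H12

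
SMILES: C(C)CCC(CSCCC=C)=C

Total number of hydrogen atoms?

Hydrogens are implicit in SMILES; fill each atom to its normal valence:
  8 × C: 2 H each → 16
  1 × C: 3 H
  1 × C: 1 H
  1 × C: no H
  1 × S: no H
  Total hydrogens = 20.

20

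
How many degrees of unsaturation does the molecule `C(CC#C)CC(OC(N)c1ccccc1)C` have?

6

Molecular formula from the SMILES: C14H19NO.
DoU = (2C + 2 + N − H − X)/2 = (2·14 + 2 + 1 − 19 − 0)/2 = 12/2 = 6.
(Structurally: 1 ring(s) + 5 π bond(s) = 6.)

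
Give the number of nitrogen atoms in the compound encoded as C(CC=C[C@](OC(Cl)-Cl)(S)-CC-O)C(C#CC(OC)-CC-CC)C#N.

The symbol for nitrogen appears 1 time in the SMILES.

1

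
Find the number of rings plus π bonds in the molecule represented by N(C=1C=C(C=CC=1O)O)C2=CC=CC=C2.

Molecular formula from the SMILES: C12H11NO2.
DoU = (2C + 2 + N − H − X)/2 = (2·12 + 2 + 1 − 11 − 0)/2 = 16/2 = 8.
(Structurally: 2 ring(s) + 6 π bond(s) = 8.)

8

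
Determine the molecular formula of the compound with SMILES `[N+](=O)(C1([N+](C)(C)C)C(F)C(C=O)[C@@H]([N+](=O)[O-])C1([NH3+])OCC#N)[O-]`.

[C11H18FN5O6]2+

Heavy atoms from the SMILES: 11 C, 1 F, 5 N, 6 O.
Implicit hydrogens by atom environment:
  4 × C: 1 H each → 4
  4 × O: no H
  3 × C: 3 H each → 9
  3 × C: no H
  3 × N (charge +1): no H
  2 × O (charge -1): no H
  1 × C: 2 H
  1 × F: no H
  1 × N (charge +1): 3 H
  1 × N: no H
  Total hydrogens = 18.
Net charge +2.
Molecular formula: [C11H18FN5O6]2+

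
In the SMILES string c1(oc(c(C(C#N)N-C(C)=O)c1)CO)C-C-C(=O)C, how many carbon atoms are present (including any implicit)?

13

The symbol for carbon appears 13 times in the SMILES. Lowercase c denotes aromatic carbon and counts toward C.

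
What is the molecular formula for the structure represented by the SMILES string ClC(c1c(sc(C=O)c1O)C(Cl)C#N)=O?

Heavy atoms from the SMILES: 8 C, 2 Cl, 1 N, 3 O, 1 S.
Implicit hydrogens by atom environment:
  4 × C (aromatic): no H
  2 × C: 1 H each → 2
  2 × C: no H
  2 × Cl: no H
  2 × O: no H
  1 × N: no H
  1 × O: 1 H
  1 × S (aromatic): no H
  Total hydrogens = 3.
Molecular formula: C8H3Cl2NO3S

C8H3Cl2NO3S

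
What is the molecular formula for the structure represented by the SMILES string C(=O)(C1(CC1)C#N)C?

C6H7NO

Heavy atoms from the SMILES: 6 C, 1 N, 1 O.
Implicit hydrogens by atom environment:
  3 × C: no H
  2 × C: 2 H each → 4
  1 × C: 3 H
  1 × N: no H
  1 × O: no H
  Total hydrogens = 7.
Molecular formula: C6H7NO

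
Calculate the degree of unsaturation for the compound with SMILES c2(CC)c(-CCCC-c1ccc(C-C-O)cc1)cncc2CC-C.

8

Molecular formula from the SMILES: C22H31NO.
DoU = (2C + 2 + N − H − X)/2 = (2·22 + 2 + 1 − 31 − 0)/2 = 16/2 = 8.
(Structurally: 2 ring(s) + 6 π bond(s) = 8.)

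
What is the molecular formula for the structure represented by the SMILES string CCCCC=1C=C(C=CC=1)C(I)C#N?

Heavy atoms from the SMILES: 12 C, 1 I, 1 N.
Implicit hydrogens by atom environment:
  4 × C (aromatic): 1 H each → 4
  3 × C: 2 H each → 6
  2 × C (aromatic): no H
  1 × C: 3 H
  1 × C: 1 H
  1 × C: no H
  1 × I: no H
  1 × N: no H
  Total hydrogens = 14.
Molecular formula: C12H14IN

C12H14IN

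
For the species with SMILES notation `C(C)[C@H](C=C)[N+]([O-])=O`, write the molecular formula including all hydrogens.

Heavy atoms from the SMILES: 5 C, 1 N, 2 O.
Implicit hydrogens by atom environment:
  2 × C: 2 H each → 4
  2 × C: 1 H each → 2
  1 × C: 3 H
  1 × N (charge +1): no H
  1 × O: no H
  1 × O (charge -1): no H
  Total hydrogens = 9.
Molecular formula: C5H9NO2

C5H9NO2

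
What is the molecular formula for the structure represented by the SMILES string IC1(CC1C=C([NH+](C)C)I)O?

Heavy atoms from the SMILES: 7 C, 2 I, 1 N, 1 O.
Implicit hydrogens by atom environment:
  2 × C: 3 H each → 6
  2 × C: 1 H each → 2
  2 × C: no H
  2 × I: no H
  1 × C: 2 H
  1 × N (charge +1): 1 H
  1 × O: 1 H
  Total hydrogens = 12.
Net charge +1.
Molecular formula: C7H12I2NO+

C7H12I2NO+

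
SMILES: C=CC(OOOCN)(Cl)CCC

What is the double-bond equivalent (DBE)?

Molecular formula from the SMILES: C7H14ClNO3.
DoU = (2C + 2 + N − H − X)/2 = (2·7 + 2 + 1 − 14 − 1)/2 = 2/2 = 1.
(Structurally: 0 ring(s) + 1 π bond(s) = 1.)

1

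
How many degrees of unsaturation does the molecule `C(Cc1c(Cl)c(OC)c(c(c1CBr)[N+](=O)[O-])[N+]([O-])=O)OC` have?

6

Molecular formula from the SMILES: C11H12BrClN2O6.
DoU = (2C + 2 + N − H − X)/2 = (2·11 + 2 + 2 − 12 − 2)/2 = 12/2 = 6.
(Structurally: 1 ring(s) + 5 π bond(s) = 6.)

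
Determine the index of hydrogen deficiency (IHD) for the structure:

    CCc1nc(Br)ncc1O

4

Molecular formula from the SMILES: C6H7BrN2O.
DoU = (2C + 2 + N − H − X)/2 = (2·6 + 2 + 2 − 7 − 1)/2 = 8/2 = 4.
(Structurally: 1 ring(s) + 3 π bond(s) = 4.)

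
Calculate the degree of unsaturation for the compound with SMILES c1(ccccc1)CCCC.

Molecular formula from the SMILES: C10H14.
DoU = (2C + 2 + N − H − X)/2 = (2·10 + 2 + 0 − 14 − 0)/2 = 8/2 = 4.
(Structurally: 1 ring(s) + 3 π bond(s) = 4.)

4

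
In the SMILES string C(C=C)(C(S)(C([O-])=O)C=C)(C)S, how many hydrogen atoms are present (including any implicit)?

Hydrogens are implicit in SMILES; fill each atom to its normal valence:
  3 × C: no H
  2 × C: 2 H each → 4
  2 × C: 1 H each → 2
  2 × S: 1 H each → 2
  1 × C: 3 H
  1 × O: no H
  1 × O (charge -1): no H
  Total hydrogens = 11.

11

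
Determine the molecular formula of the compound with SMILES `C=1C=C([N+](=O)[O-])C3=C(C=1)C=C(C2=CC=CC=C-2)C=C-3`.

C16H11NO2

Heavy atoms from the SMILES: 16 C, 1 N, 2 O.
Implicit hydrogens by atom environment:
  11 × C (aromatic): 1 H each → 11
  5 × C (aromatic): no H
  1 × N (charge +1): no H
  1 × O: no H
  1 × O (charge -1): no H
  Total hydrogens = 11.
Molecular formula: C16H11NO2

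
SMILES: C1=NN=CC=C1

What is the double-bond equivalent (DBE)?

Molecular formula from the SMILES: C4H4N2.
DoU = (2C + 2 + N − H − X)/2 = (2·4 + 2 + 2 − 4 − 0)/2 = 8/2 = 4.
(Structurally: 1 ring(s) + 3 π bond(s) = 4.)

4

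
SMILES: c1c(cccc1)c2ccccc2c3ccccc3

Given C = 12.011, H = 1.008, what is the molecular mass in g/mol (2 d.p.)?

230.31

Molecular formula: C18H14.
M = 18×12.011 + 14×1.008 = 230.31 g/mol.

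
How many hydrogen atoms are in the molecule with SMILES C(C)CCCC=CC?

Hydrogens are implicit in SMILES; fill each atom to its normal valence:
  4 × C: 2 H each → 8
  2 × C: 3 H each → 6
  2 × C: 1 H each → 2
  Total hydrogens = 16.

16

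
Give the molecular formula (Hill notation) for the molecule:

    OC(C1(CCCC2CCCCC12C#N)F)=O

C12H16FNO2

Heavy atoms from the SMILES: 12 C, 1 F, 1 N, 2 O.
Implicit hydrogens by atom environment:
  7 × C: 2 H each → 14
  4 × C: no H
  1 × C: 1 H
  1 × F: no H
  1 × N: no H
  1 × O: 1 H
  1 × O: no H
  Total hydrogens = 16.
Molecular formula: C12H16FNO2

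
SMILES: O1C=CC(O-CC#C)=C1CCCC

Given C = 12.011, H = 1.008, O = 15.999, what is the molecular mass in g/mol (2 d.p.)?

Molecular formula: C11H14O2.
M = 11×12.011 + 14×1.008 + 2×15.999 = 178.23 g/mol.

178.23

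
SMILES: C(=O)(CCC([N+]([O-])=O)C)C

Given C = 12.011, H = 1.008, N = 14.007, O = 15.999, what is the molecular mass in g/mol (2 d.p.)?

Molecular formula: C6H11NO3.
M = 6×12.011 + 11×1.008 + 1×14.007 + 3×15.999 = 145.16 g/mol.

145.16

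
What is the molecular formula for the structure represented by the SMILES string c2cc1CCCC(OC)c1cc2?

Heavy atoms from the SMILES: 11 C, 1 O.
Implicit hydrogens by atom environment:
  4 × C (aromatic): 1 H each → 4
  3 × C: 2 H each → 6
  2 × C (aromatic): no H
  1 × C: 3 H
  1 × C: 1 H
  1 × O: no H
  Total hydrogens = 14.
Molecular formula: C11H14O

C11H14O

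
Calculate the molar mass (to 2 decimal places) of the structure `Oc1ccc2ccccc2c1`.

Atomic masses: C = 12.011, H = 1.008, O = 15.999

144.17

Molecular formula: C10H8O.
M = 10×12.011 + 8×1.008 + 1×15.999 = 144.17 g/mol.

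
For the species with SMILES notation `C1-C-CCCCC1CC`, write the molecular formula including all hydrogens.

Heavy atoms from the SMILES: 9 C.
Implicit hydrogens by atom environment:
  7 × C: 2 H each → 14
  1 × C: 3 H
  1 × C: 1 H
  Total hydrogens = 18.
Molecular formula: C9H18

C9H18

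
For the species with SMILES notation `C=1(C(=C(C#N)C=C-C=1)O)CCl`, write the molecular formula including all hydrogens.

Heavy atoms from the SMILES: 8 C, 1 Cl, 1 N, 1 O.
Implicit hydrogens by atom environment:
  3 × C (aromatic): 1 H each → 3
  3 × C (aromatic): no H
  1 × C: 2 H
  1 × C: no H
  1 × Cl: no H
  1 × N: no H
  1 × O: 1 H
  Total hydrogens = 6.
Molecular formula: C8H6ClNO

C8H6ClNO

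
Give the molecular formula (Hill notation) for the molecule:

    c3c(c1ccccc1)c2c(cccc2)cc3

C16H12

Heavy atoms from the SMILES: 16 C.
Implicit hydrogens by atom environment:
  12 × C (aromatic): 1 H each → 12
  4 × C (aromatic): no H
  Total hydrogens = 12.
Molecular formula: C16H12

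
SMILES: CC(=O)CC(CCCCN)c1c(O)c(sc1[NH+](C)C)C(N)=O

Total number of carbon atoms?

15

The symbol for carbon appears 15 times in the SMILES. Lowercase c denotes aromatic carbon and counts toward C.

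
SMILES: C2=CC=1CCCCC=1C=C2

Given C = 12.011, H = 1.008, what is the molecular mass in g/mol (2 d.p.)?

Molecular formula: C10H12.
M = 10×12.011 + 12×1.008 = 132.21 g/mol.

132.21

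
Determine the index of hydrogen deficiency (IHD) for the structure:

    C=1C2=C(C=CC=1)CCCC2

5

Molecular formula from the SMILES: C10H12.
DoU = (2C + 2 + N − H − X)/2 = (2·10 + 2 + 0 − 12 − 0)/2 = 10/2 = 5.
(Structurally: 2 ring(s) + 3 π bond(s) = 5.)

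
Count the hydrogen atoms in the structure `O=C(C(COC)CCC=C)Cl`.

13

Hydrogens are implicit in SMILES; fill each atom to its normal valence:
  4 × C: 2 H each → 8
  2 × C: 1 H each → 2
  2 × O: no H
  1 × C: 3 H
  1 × C: no H
  1 × Cl: no H
  Total hydrogens = 13.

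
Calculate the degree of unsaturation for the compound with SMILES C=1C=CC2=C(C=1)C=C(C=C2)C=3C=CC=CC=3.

Molecular formula from the SMILES: C16H12.
DoU = (2C + 2 + N − H − X)/2 = (2·16 + 2 + 0 − 12 − 0)/2 = 22/2 = 11.
(Structurally: 3 ring(s) + 8 π bond(s) = 11.)

11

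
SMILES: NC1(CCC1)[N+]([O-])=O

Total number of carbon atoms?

4

The symbol for carbon appears 4 times in the SMILES.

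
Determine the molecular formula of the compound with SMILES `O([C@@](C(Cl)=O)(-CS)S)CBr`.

Heavy atoms from the SMILES: 1 Br, 4 C, 1 Cl, 2 O, 2 S.
Implicit hydrogens by atom environment:
  2 × C: 2 H each → 4
  2 × C: no H
  2 × O: no H
  2 × S: 1 H each → 2
  1 × Br: no H
  1 × Cl: no H
  Total hydrogens = 6.
Molecular formula: C4H6BrClO2S2

C4H6BrClO2S2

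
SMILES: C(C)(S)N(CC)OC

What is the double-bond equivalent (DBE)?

Molecular formula from the SMILES: C5H13NOS.
DoU = (2C + 2 + N − H − X)/2 = (2·5 + 2 + 1 − 13 − 0)/2 = 0/2 = 0.
(Structurally: 0 ring(s) + 0 π bond(s) = 0.)

0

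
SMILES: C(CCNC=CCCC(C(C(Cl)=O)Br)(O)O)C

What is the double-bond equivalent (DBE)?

2

Molecular formula from the SMILES: C11H19BrClNO3.
DoU = (2C + 2 + N − H − X)/2 = (2·11 + 2 + 1 − 19 − 2)/2 = 4/2 = 2.
(Structurally: 0 ring(s) + 2 π bond(s) = 2.)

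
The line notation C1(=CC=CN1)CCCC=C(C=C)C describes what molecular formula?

C12H17N

Heavy atoms from the SMILES: 12 C, 1 N.
Implicit hydrogens by atom environment:
  4 × C: 2 H each → 8
  3 × C (aromatic): 1 H each → 3
  2 × C: 1 H each → 2
  1 × C: 3 H
  1 × C (aromatic): no H
  1 × C: no H
  1 × N (aromatic): 1 H
  Total hydrogens = 17.
Molecular formula: C12H17N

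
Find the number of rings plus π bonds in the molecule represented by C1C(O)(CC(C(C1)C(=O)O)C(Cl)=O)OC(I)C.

Molecular formula from the SMILES: C10H14ClIO5.
DoU = (2C + 2 + N − H − X)/2 = (2·10 + 2 + 0 − 14 − 2)/2 = 6/2 = 3.
(Structurally: 1 ring(s) + 2 π bond(s) = 3.)

3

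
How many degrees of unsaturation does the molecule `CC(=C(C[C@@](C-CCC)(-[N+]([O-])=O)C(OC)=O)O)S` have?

Molecular formula from the SMILES: C11H19NO5S.
DoU = (2C + 2 + N − H − X)/2 = (2·11 + 2 + 1 − 19 − 0)/2 = 6/2 = 3.
(Structurally: 0 ring(s) + 3 π bond(s) = 3.)

3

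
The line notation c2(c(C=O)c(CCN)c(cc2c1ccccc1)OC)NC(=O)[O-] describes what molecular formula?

C17H17N2O4-

Heavy atoms from the SMILES: 17 C, 2 N, 4 O.
Implicit hydrogens by atom environment:
  6 × C (aromatic): 1 H each → 6
  6 × C (aromatic): no H
  3 × O: no H
  2 × C: 2 H each → 4
  1 × C: 3 H
  1 × C: 1 H
  1 × C: no H
  1 × N: 2 H
  1 × N: 1 H
  1 × O (charge -1): no H
  Total hydrogens = 17.
Net charge -1.
Molecular formula: C17H17N2O4-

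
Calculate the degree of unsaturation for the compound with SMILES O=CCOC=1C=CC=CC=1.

5

Molecular formula from the SMILES: C8H8O2.
DoU = (2C + 2 + N − H − X)/2 = (2·8 + 2 + 0 − 8 − 0)/2 = 10/2 = 5.
(Structurally: 1 ring(s) + 4 π bond(s) = 5.)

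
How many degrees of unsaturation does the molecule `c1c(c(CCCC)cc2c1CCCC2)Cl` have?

5

Molecular formula from the SMILES: C14H19Cl.
DoU = (2C + 2 + N − H − X)/2 = (2·14 + 2 + 0 − 19 − 1)/2 = 10/2 = 5.
(Structurally: 2 ring(s) + 3 π bond(s) = 5.)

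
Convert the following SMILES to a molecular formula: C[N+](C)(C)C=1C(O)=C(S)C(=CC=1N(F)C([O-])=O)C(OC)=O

C12H15FN2O5S

Heavy atoms from the SMILES: 12 C, 1 F, 2 N, 5 O, 1 S.
Implicit hydrogens by atom environment:
  5 × C (aromatic): no H
  4 × C: 3 H each → 12
  3 × O: no H
  2 × C: no H
  1 × C (aromatic): 1 H
  1 × F: no H
  1 × N (charge +1): no H
  1 × N: no H
  1 × O: 1 H
  1 × O (charge -1): no H
  1 × S: 1 H
  Total hydrogens = 15.
Molecular formula: C12H15FN2O5S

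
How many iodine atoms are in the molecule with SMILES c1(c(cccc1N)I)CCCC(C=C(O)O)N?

The symbol for iodine appears 1 time in the SMILES.

1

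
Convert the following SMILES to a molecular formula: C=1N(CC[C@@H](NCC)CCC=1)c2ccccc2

Heavy atoms from the SMILES: 15 C, 2 N.
Implicit hydrogens by atom environment:
  5 × C: 2 H each → 10
  5 × C (aromatic): 1 H each → 5
  3 × C: 1 H each → 3
  1 × C: 3 H
  1 × C (aromatic): no H
  1 × N: 1 H
  1 × N: no H
  Total hydrogens = 22.
Molecular formula: C15H22N2

C15H22N2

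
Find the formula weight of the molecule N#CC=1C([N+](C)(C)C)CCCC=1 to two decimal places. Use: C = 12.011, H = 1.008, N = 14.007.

Molecular formula: C10H17N2+.
M = 10×12.011 + 17×1.008 + 2×14.007 = 165.26 g/mol.

165.26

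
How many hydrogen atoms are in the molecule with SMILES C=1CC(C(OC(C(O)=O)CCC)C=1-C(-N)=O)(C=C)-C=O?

Hydrogens are implicit in SMILES; fill each atom to its normal valence:
  5 × C: 1 H each → 5
  4 × C: 2 H each → 8
  4 × C: no H
  4 × O: no H
  1 × C: 3 H
  1 × N: 2 H
  1 × O: 1 H
  Total hydrogens = 19.

19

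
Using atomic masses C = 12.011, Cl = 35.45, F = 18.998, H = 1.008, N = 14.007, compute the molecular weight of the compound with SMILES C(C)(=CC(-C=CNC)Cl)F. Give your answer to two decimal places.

163.62

Molecular formula: C7H11ClFN.
M = 7×12.011 + 1×35.45 + 1×18.998 + 11×1.008 + 1×14.007 = 163.62 g/mol.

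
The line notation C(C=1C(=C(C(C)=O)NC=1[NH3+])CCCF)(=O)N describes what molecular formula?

C10H15FN3O2+

Heavy atoms from the SMILES: 10 C, 1 F, 3 N, 2 O.
Implicit hydrogens by atom environment:
  4 × C (aromatic): no H
  3 × C: 2 H each → 6
  2 × C: no H
  2 × O: no H
  1 × C: 3 H
  1 × F: no H
  1 × N (charge +1): 3 H
  1 × N: 2 H
  1 × N (aromatic): 1 H
  Total hydrogens = 15.
Net charge +1.
Molecular formula: C10H15FN3O2+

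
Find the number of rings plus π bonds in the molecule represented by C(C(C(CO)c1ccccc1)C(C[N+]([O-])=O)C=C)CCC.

Molecular formula from the SMILES: C17H25NO3.
DoU = (2C + 2 + N − H − X)/2 = (2·17 + 2 + 1 − 25 − 0)/2 = 12/2 = 6.
(Structurally: 1 ring(s) + 5 π bond(s) = 6.)

6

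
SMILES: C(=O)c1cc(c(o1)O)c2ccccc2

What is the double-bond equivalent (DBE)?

Molecular formula from the SMILES: C11H8O3.
DoU = (2C + 2 + N − H − X)/2 = (2·11 + 2 + 0 − 8 − 0)/2 = 16/2 = 8.
(Structurally: 2 ring(s) + 6 π bond(s) = 8.)

8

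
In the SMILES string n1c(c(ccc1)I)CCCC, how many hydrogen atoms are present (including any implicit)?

Hydrogens are implicit in SMILES; fill each atom to its normal valence:
  3 × C: 2 H each → 6
  3 × C (aromatic): 1 H each → 3
  2 × C (aromatic): no H
  1 × C: 3 H
  1 × I: no H
  1 × N (aromatic): no H
  Total hydrogens = 12.

12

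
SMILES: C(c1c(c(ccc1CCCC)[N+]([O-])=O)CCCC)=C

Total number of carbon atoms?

The symbol for carbon appears 16 times in the SMILES. Lowercase c denotes aromatic carbon and counts toward C.

16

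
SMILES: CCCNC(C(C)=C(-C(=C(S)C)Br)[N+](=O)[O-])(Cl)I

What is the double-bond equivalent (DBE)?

3

Molecular formula from the SMILES: C10H15BrClIN2O2S.
DoU = (2C + 2 + N − H − X)/2 = (2·10 + 2 + 2 − 15 − 3)/2 = 6/2 = 3.
(Structurally: 0 ring(s) + 3 π bond(s) = 3.)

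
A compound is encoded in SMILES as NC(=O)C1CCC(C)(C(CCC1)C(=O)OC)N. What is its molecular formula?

C12H22N2O3

Heavy atoms from the SMILES: 12 C, 2 N, 3 O.
Implicit hydrogens by atom environment:
  5 × C: 2 H each → 10
  3 × C: no H
  3 × O: no H
  2 × C: 3 H each → 6
  2 × C: 1 H each → 2
  2 × N: 2 H each → 4
  Total hydrogens = 22.
Molecular formula: C12H22N2O3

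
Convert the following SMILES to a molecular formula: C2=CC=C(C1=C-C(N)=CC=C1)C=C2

C12H11N

Heavy atoms from the SMILES: 12 C, 1 N.
Implicit hydrogens by atom environment:
  9 × C (aromatic): 1 H each → 9
  3 × C (aromatic): no H
  1 × N: 2 H
  Total hydrogens = 11.
Molecular formula: C12H11N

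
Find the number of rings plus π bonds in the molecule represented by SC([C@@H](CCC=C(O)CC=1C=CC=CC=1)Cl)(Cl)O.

Molecular formula from the SMILES: C13H16Cl2O2S.
DoU = (2C + 2 + N − H − X)/2 = (2·13 + 2 + 0 − 16 − 2)/2 = 10/2 = 5.
(Structurally: 1 ring(s) + 4 π bond(s) = 5.)

5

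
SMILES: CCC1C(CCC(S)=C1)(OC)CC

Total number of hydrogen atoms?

20

Hydrogens are implicit in SMILES; fill each atom to its normal valence:
  4 × C: 2 H each → 8
  3 × C: 3 H each → 9
  2 × C: 1 H each → 2
  2 × C: no H
  1 × O: no H
  1 × S: 1 H
  Total hydrogens = 20.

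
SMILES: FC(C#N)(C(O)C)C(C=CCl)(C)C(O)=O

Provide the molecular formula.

Heavy atoms from the SMILES: 9 C, 1 Cl, 1 F, 1 N, 3 O.
Implicit hydrogens by atom environment:
  4 × C: no H
  3 × C: 1 H each → 3
  2 × C: 3 H each → 6
  2 × O: 1 H each → 2
  1 × Cl: no H
  1 × F: no H
  1 × N: no H
  1 × O: no H
  Total hydrogens = 11.
Molecular formula: C9H11ClFNO3

C9H11ClFNO3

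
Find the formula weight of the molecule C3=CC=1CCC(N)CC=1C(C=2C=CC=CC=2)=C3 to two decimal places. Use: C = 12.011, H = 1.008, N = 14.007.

223.32

Molecular formula: C16H17N.
M = 16×12.011 + 17×1.008 + 1×14.007 = 223.32 g/mol.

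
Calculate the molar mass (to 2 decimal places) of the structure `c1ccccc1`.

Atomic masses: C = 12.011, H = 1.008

Molecular formula: C6H6.
M = 6×12.011 + 6×1.008 = 78.11 g/mol.

78.11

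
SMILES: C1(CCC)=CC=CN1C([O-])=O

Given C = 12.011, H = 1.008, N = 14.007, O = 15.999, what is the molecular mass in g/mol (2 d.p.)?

152.17

Molecular formula: C8H10NO2-.
M = 8×12.011 + 10×1.008 + 1×14.007 + 2×15.999 = 152.17 g/mol.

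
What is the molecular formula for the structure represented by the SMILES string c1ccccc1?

Heavy atoms from the SMILES: 6 C.
Implicit hydrogens by atom environment:
  6 × C (aromatic): 1 H each → 6
  Total hydrogens = 6.
Molecular formula: C6H6

C6H6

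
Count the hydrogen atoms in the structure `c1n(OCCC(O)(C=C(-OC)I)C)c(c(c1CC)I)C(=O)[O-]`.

Hydrogens are implicit in SMILES; fill each atom to its normal valence:
  3 × C: 3 H each → 9
  3 × C: 2 H each → 6
  3 × C (aromatic): no H
  3 × C: no H
  3 × O: no H
  2 × I: no H
  1 × C (aromatic): 1 H
  1 × C: 1 H
  1 × N (aromatic): no H
  1 × O: 1 H
  1 × O (charge -1): no H
  Total hydrogens = 18.

18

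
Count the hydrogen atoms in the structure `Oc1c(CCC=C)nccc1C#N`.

10

Hydrogens are implicit in SMILES; fill each atom to its normal valence:
  3 × C: 2 H each → 6
  3 × C (aromatic): no H
  2 × C (aromatic): 1 H each → 2
  1 × C: 1 H
  1 × C: no H
  1 × N (aromatic): no H
  1 × N: no H
  1 × O: 1 H
  Total hydrogens = 10.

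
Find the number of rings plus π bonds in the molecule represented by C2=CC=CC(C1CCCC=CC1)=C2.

Molecular formula from the SMILES: C13H16.
DoU = (2C + 2 + N − H − X)/2 = (2·13 + 2 + 0 − 16 − 0)/2 = 12/2 = 6.
(Structurally: 2 ring(s) + 4 π bond(s) = 6.)

6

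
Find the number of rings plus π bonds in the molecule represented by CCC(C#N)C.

2

Molecular formula from the SMILES: C5H9N.
DoU = (2C + 2 + N − H − X)/2 = (2·5 + 2 + 1 − 9 − 0)/2 = 4/2 = 2.
(Structurally: 0 ring(s) + 2 π bond(s) = 2.)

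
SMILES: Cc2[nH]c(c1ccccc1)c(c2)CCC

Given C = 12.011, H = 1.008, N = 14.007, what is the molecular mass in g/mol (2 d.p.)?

Molecular formula: C14H17N.
M = 14×12.011 + 17×1.008 + 1×14.007 = 199.30 g/mol.

199.30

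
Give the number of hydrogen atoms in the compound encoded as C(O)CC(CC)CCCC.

Hydrogens are implicit in SMILES; fill each atom to its normal valence:
  6 × C: 2 H each → 12
  2 × C: 3 H each → 6
  1 × C: 1 H
  1 × O: 1 H
  Total hydrogens = 20.

20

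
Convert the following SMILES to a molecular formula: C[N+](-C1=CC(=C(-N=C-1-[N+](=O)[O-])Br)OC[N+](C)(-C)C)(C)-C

[C12H21BrN4O3]2+

Heavy atoms from the SMILES: 1 Br, 12 C, 4 N, 3 O.
Implicit hydrogens by atom environment:
  6 × C: 3 H each → 18
  4 × C (aromatic): no H
  3 × N (charge +1): no H
  2 × O: no H
  1 × Br: no H
  1 × C: 2 H
  1 × C (aromatic): 1 H
  1 × N (aromatic): no H
  1 × O (charge -1): no H
  Total hydrogens = 21.
Net charge +2.
Molecular formula: [C12H21BrN4O3]2+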